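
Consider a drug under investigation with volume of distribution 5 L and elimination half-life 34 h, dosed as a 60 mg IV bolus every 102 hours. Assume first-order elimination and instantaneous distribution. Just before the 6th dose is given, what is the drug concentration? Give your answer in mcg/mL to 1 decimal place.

f = (1/2)^(τ/t½) = (1/2)^(102/34) ≈ 0.1250.
C₀ = D/Vd = 60/5 ≈ 12.000 mcg/mL.
Before the 6th dose, 5 doses have been given. Superposition: Cmin = C₀·(f + f² + … + f^5).
≈ 12.000 × (0.1250 + 0.0156 + 0.0020 + 0.0002 + 0.0000) ≈ 12.000 × 0.1428 ≈ 1.714 mcg/mL.

1.7 mcg/mL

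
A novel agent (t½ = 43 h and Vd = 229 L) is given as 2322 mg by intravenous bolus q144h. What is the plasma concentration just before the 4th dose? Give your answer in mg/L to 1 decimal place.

f = (1/2)^(τ/t½) = (1/2)^(144/43) ≈ 0.0982.
C₀ = D/Vd = 2322/229 ≈ 10.140 mg/L.
Before the 4th dose, 3 doses have been given. Superposition: Cmin = C₀·(f + f² + … + f^3).
≈ 10.140 × (0.0982 + 0.0096 + 0.0009) ≈ 10.140 × 0.1087 ≈ 1.102 mg/L.

1.1 mg/L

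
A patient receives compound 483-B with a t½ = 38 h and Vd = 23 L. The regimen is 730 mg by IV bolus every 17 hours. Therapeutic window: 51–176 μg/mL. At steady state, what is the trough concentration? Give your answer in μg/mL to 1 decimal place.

87.3 μg/mL

Over one 17-h interval, 17/38 ≈ 0.44737 half-lives elapse, leaving f ≈ 0.7334 of each dose.
Accumulation ratio R = 1/(1 − f) ≈ 1/0.2666 ≈ 3.7509.
Each bolus raises the concentration by D/Vd = 730/23 ≈ 31.739 μg/mL.
Steady-state peak Cmax,ss = C₀·R ≈ 31.739 × 3.7509 ≈ 119.050 μg/mL.
Steady-state trough Cmin,ss = Cmax,ss·f ≈ 119.050 × 0.7334 ≈ 87.311 μg/mL.
Trough 87.3 μg/mL vs MEC 51 μg/mL: adequate.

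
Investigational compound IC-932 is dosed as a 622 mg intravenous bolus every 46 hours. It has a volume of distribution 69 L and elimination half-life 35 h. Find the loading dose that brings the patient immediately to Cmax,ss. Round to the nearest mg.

1040 mg

f = (1/2)^(46/35) ≈ 0.402125; accumulation ratio R = 1/(1−f) ≈ 1.67259.
Loading dose to hit Cmax,ss on first dose: D_load = D_maint·R ≈ 622 × 1.67259 ≈ 1040.35 mg.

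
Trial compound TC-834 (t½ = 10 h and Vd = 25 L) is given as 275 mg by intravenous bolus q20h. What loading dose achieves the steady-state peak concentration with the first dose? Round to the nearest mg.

367 mg

f = (1/2)^(20/10) ≈ 0.250000; accumulation ratio R = 1/(1−f) ≈ 1.33333.
Loading dose to hit Cmax,ss on first dose: D_load = D_maint·R ≈ 275 × 1.33333 ≈ 366.67 mg.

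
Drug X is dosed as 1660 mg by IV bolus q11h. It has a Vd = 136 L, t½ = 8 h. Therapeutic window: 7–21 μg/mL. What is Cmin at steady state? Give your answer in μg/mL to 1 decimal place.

k = ln2/t½ = ln2/8 ≈ 0.086643 h⁻¹; fraction remaining f = e^(−kτ) = e^(−0.086643×11) ≈ 0.3856.
At steady state, accumulation factor R = 1/(1 − e^(−kτ)) ≈ 1.6276.
Each bolus raises the concentration by D/Vd = 1660/136 ≈ 12.206 μg/mL.
Steady-state peak Cmax,ss = C₀·R ≈ 12.206 × 1.6276 ≈ 19.866 μg/mL.
One interval later, Cmin,ss = Cmax,ss·e^(−kτ) ≈ 19.866 × 0.3856 ≈ 7.660 μg/mL.
Trough 7.7 μg/mL vs MEC 7 μg/mL: adequate.

7.7 μg/mL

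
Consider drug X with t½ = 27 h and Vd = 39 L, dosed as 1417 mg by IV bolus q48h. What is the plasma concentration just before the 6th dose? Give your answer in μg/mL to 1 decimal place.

14.9 μg/mL

f = (1/2)^(τ/t½) = (1/2)^(48/27) ≈ 0.2916.
C₀ = D/Vd = 1417/39 ≈ 36.333 μg/mL.
Before the 6th dose, 5 doses have been given. Superposition: Cmin = C₀·(f + f² + … + f^5).
≈ 36.333 × (0.2916 + 0.0850 + 0.0248 + 0.0072 + 0.0021) ≈ 36.333 × 0.4107 ≈ 14.922 μg/mL.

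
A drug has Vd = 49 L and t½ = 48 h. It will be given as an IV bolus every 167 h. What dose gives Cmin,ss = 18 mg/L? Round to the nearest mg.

τ/t½ = 167/48 ≈ 3.4792, so f = (1/2)^(167/48) ≈ 0.089674.
Cmin,ss = (D/Vd)·f/(1−f), so D = Cmin,ss·Vd·(1−f)/f.
D = 18 × 49 × (1−f)/f ≈ 18 × 49 × 10.15150 ≈ 8953.62 mg.

8954 mg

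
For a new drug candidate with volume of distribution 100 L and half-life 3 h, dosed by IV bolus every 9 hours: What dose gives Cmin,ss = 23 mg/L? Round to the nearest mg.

16100 mg

τ/t½ = 9/3 ≈ 3, so f = (1/2)^(9/3) ≈ 0.125000.
Cmin,ss = (D/Vd)·f/(1−f), so D = Cmin,ss·Vd·(1−f)/f.
D = 23 × 100 × (1−f)/f ≈ 23 × 100 × 7.00000 ≈ 16100.00 mg.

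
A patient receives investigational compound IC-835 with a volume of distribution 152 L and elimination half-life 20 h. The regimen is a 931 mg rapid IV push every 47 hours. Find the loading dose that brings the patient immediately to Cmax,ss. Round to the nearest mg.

1158 mg

f = (1/2)^(47/20) ≈ 0.196146; accumulation ratio R = 1/(1−f) ≈ 1.24401.
Loading dose to hit Cmax,ss on first dose: D_load = D_maint·R ≈ 931 × 1.24401 ≈ 1158.17 mg.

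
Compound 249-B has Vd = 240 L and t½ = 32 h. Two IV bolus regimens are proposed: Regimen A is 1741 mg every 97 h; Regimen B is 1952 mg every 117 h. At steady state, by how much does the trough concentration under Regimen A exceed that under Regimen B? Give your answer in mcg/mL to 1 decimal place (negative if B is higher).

0.3 mcg/mL

Regimen A: f = (1/2)^(97/32) ≈ 0.1223; Cmin,ss = (1741/240)·f/(1−f) ≈ 1.011 mcg/mL.
Regimen B: f = (1/2)^(117/32) ≈ 0.0793; Cmin,ss = (1952/240)·f/(1−f) ≈ 0.701 mcg/mL.
Difference ≈ 1.011 − 0.701 ≈ 0.310 mcg/mL.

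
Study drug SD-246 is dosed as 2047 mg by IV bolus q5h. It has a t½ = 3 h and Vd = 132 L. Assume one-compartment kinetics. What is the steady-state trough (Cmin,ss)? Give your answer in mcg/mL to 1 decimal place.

Over one 5-h interval, 5/3 ≈ 1.6667 half-lives elapse, leaving f ≈ 0.3150 of each dose.
Accumulation ratio R = 1/(1 − f) ≈ 1/0.6850 ≈ 1.4599.
Single-dose peak C₀ = D/Vd = 2047/132 ≈ 15.508 mcg/mL.
Cmax,ss = C₀/(1 − f) ≈ 15.508/0.6850 ≈ 22.639 mcg/mL.
One interval later, Cmin,ss = Cmax,ss·e^(−kτ) ≈ 22.639 × 0.3150 ≈ 7.131 mcg/mL.

7.1 mcg/mL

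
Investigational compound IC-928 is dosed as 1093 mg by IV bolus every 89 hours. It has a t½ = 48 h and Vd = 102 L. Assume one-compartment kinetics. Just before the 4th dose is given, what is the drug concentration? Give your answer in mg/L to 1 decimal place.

f = (1/2)^(τ/t½) = (1/2)^(89/48) ≈ 0.2766.
C₀ = D/Vd = 1093/102 ≈ 10.716 mg/L.
Before the 4th dose, 3 doses have been given. Superposition: Cmin = C₀·(f + f² + … + f^3).
≈ 10.716 × (0.2766 + 0.0765 + 0.0212) ≈ 10.716 × 0.3743 ≈ 4.011 mg/L.

4.0 mg/L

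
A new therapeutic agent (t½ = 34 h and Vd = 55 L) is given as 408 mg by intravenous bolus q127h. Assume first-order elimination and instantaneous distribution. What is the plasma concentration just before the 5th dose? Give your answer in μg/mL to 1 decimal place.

0.6 μg/mL

f = (1/2)^(τ/t½) = (1/2)^(127/34) ≈ 0.0751.
C₀ = D/Vd = 408/55 ≈ 7.418 μg/mL.
Before the 5th dose, 4 doses have been given. Superposition: Cmin = C₀·(f + f² + … + f^4).
≈ 7.418 × (0.0751 + 0.0056 + 0.0004 + 0.0000) ≈ 7.418 × 0.0811 ≈ 0.602 μg/mL.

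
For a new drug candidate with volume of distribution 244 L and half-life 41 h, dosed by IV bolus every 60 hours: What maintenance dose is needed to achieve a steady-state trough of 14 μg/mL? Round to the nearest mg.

6004 mg

τ/t½ = 60/41 ≈ 1.4634, so f = (1/2)^(60/41) ≈ 0.362634.
Cmin,ss = (D/Vd)·f/(1−f), so D = Cmin,ss·Vd·(1−f)/f.
D = 14 × 244 × (1−f)/f ≈ 14 × 244 × 1.75760 ≈ 6003.96 mg.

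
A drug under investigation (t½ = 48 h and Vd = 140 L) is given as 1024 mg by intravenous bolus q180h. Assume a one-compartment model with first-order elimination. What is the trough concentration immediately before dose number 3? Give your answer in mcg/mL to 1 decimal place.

f = (1/2)^(τ/t½) = (1/2)^(180/48) ≈ 0.0743.
C₀ = D/Vd = 1024/140 ≈ 7.314 mcg/mL.
Before the 3rd dose, 2 doses have been given. Superposition: Cmin = C₀·(f + f²).
≈ 7.314 × (0.0743 + 0.0055) ≈ 7.314 × 0.0798 ≈ 0.584 mcg/mL.

0.6 mcg/mL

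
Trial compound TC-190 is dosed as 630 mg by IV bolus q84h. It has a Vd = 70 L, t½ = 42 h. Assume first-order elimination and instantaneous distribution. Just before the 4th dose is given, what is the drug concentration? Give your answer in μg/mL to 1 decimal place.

f = (1/2)^(τ/t½) = (1/2)^(84/42) ≈ 0.2500.
C₀ = D/Vd = 630/70 ≈ 9.000 μg/mL.
Before the 4th dose, 3 doses have been given. Superposition: Cmin = C₀·(f + f² + … + f^3).
≈ 9.000 × (0.2500 + 0.0625 + 0.0156) ≈ 9.000 × 0.3281 ≈ 2.953 μg/mL.

3.0 μg/mL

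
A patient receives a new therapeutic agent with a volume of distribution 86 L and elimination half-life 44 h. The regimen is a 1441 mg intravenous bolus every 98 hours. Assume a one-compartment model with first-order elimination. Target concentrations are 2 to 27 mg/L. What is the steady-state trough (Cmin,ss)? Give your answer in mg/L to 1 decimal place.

4.6 mg/L

k = ln2/t½ = ln2/44 ≈ 0.015753 h⁻¹; fraction remaining f = e^(−kτ) = e^(−0.015753×98) ≈ 0.2136.
Accumulation ratio R = 1/(1 − f) ≈ 1/0.7864 ≈ 1.2716.
Each bolus raises the concentration by D/Vd = 1441/86 ≈ 16.756 mg/L.
Steady-state peak Cmax,ss = C₀·R ≈ 16.756 × 1.2716 ≈ 21.307 mg/L.
One interval later, Cmin,ss = Cmax,ss·e^(−kτ) ≈ 21.307 × 0.2136 ≈ 4.551 mg/L.
Trough 4.6 mg/L vs MEC 2 mg/L: adequate.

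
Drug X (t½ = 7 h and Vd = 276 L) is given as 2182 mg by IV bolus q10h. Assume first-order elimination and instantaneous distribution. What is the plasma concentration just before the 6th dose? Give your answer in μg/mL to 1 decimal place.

f = (1/2)^(τ/t½) = (1/2)^(10/7) ≈ 0.3715.
C₀ = D/Vd = 2182/276 ≈ 7.906 μg/mL.
Before the 6th dose, 5 doses have been given. Superposition: Cmin = C₀·(f + f² + … + f^5).
≈ 7.906 × (0.3715 + 0.1380 + 0.0513 + 0.0190 + 0.0071) ≈ 7.906 × 0.5869 ≈ 4.640 μg/mL.

4.6 μg/mL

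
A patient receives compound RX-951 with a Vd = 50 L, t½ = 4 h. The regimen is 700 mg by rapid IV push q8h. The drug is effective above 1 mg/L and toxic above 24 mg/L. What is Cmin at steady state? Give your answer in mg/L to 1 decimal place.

4.7 mg/L

τ = 8 h = 2 half-lives, so f = (1/2)^2 = 0.25.
Accumulation ratio R = 1/(1 − f) = 1/0.75 = 4/3.
Single-dose peak C₀ = D/Vd = 700/50 = 14 mg/L.
Steady-state peak Cmax,ss = C₀·R = 14 × 4/3 ≈ 18.667 mg/L.
Steady-state trough Cmin,ss = Cmax,ss·f ≈ 18.667 × 0.25 ≈ 4.667 mg/L.
Trough 4.7 mg/L vs MEC 1 mg/L: adequate.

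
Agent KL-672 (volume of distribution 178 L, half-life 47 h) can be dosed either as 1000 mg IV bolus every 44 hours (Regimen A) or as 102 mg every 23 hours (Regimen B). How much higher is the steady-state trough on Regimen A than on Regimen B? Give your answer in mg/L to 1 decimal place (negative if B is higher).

4.7 mg/L

Regimen A: f = (1/2)^(44/47) ≈ 0.5226; Cmin,ss = (1000/178)·f/(1−f) ≈ 6.150 mg/L.
Regimen B: f = (1/2)^(23/47) ≈ 0.7123; Cmin,ss = (102/178)·f/(1−f) ≈ 1.419 mg/L.
Difference ≈ 6.150 − 1.419 ≈ 4.731 mg/L.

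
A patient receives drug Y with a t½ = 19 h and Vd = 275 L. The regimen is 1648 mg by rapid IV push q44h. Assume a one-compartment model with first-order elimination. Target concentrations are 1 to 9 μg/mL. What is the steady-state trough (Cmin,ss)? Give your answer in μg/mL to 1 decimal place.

1.5 μg/mL

Over one 44-h interval, 44/19 ≈ 2.3158 half-lives elapse, leaving f ≈ 0.2009 of each dose.
Single-dose peak C₀ = D/Vd = 1648/275 ≈ 5.993 μg/mL.
Steady-state trough Cmin,ss = C₀·f/(1−f) ≈ 5.993 × 0.2009/0.7991 ≈ 1.507 μg/mL.
Trough 1.5 μg/mL vs MEC 1 μg/mL: adequate.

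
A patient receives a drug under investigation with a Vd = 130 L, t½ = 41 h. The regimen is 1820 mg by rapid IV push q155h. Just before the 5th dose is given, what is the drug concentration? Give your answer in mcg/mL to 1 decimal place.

f = (1/2)^(τ/t½) = (1/2)^(155/41) ≈ 0.0728.
C₀ = D/Vd = 1820/130 ≈ 14.000 mcg/mL.
Before the 5th dose, 4 doses have been given. Superposition: Cmin = C₀·(f + f² + … + f^4).
≈ 14.000 × (0.0728 + 0.0053 + 0.0004 + 0.0000) ≈ 14.000 × 0.0785 ≈ 1.099 mcg/mL.

1.1 mcg/mL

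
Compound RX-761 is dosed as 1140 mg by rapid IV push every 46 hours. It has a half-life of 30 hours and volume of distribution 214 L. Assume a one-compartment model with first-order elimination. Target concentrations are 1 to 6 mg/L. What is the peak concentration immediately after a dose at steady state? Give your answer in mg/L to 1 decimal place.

Over one 46-h interval, 46/30 ≈ 1.5333 half-lives elapse, leaving f ≈ 0.3455 of each dose.
At steady state, accumulation factor R = 1/(1 − e^(−kτ)) ≈ 1.5279.
Single-dose peak C₀ = D/Vd = 1140/214 ≈ 5.327 mg/L.
Cmax,ss = C₀/(1 − f) ≈ 5.327/0.6545 ≈ 8.139 mg/L.
Peak 8.1 mg/L vs MTC 6 mg/L: exceeds toxic threshold.

8.1 mg/L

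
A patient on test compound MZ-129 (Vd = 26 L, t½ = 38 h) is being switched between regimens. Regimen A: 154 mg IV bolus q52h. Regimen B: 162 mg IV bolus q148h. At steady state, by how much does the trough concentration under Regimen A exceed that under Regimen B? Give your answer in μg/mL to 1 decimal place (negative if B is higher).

3.3 μg/mL

Regimen A: f = (1/2)^(52/38) ≈ 0.3873; Cmin,ss = (154/26)·f/(1−f) ≈ 3.744 μg/mL.
Regimen B: f = (1/2)^(148/38) ≈ 0.0672; Cmin,ss = (162/26)·f/(1−f) ≈ 0.449 μg/mL.
Difference ≈ 3.744 − 0.449 ≈ 3.295 μg/mL.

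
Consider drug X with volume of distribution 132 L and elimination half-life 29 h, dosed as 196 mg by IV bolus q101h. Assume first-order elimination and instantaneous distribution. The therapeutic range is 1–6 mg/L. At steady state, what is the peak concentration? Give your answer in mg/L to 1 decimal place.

1.6 mg/L

Over one 101-h interval, 101/29 ≈ 3.4828 half-lives elapse, leaving f ≈ 0.0895 of each dose.
Accumulation ratio R = 1/(1 − f) ≈ 1/0.9105 ≈ 1.0983.
Single-dose peak C₀ = D/Vd = 196/132 ≈ 1.485 mg/L.
Steady-state peak Cmax,ss = C₀·R ≈ 1.485 × 1.0983 ≈ 1.631 mg/L.
Peak 1.6 mg/L vs MTC 6 mg/L: below toxic threshold.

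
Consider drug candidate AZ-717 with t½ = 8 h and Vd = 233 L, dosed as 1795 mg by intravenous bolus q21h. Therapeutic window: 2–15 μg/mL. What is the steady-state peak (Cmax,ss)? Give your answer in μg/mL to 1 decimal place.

Over one 21-h interval, 21/8 ≈ 2.625 half-lives elapse, leaving f ≈ 0.1621 of each dose.
Accumulation ratio R = 1/(1 − f) ≈ 1/0.8379 ≈ 1.1935.
Single-dose peak C₀ = D/Vd = 1795/233 ≈ 7.704 μg/mL.
Steady-state peak Cmax,ss = C₀·R ≈ 7.704 × 1.1935 ≈ 9.195 μg/mL.
Peak 9.2 μg/mL vs MTC 15 μg/mL: below toxic threshold.

9.2 μg/mL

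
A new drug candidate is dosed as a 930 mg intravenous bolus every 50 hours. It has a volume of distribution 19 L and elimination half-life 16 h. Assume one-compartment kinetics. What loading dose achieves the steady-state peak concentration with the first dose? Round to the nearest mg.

1050 mg

f = (1/2)^(50/16) ≈ 0.114626; accumulation ratio R = 1/(1−f) ≈ 1.12947.
Loading dose to hit Cmax,ss on first dose: D_load = D_maint·R ≈ 930 × 1.12947 ≈ 1050.41 mg.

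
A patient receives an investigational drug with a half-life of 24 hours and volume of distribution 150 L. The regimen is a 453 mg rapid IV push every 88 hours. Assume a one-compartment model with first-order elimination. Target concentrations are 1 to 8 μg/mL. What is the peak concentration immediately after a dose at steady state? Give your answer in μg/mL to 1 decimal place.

Over one 88-h interval, 88/24 ≈ 3.6667 half-lives elapse, leaving f ≈ 0.0787 of each dose.
Accumulation ratio R = 1/(1 − f) ≈ 1/0.9213 ≈ 1.0854.
Single-dose peak C₀ = D/Vd = 453/150 ≈ 3.020 μg/mL.
Steady-state peak Cmax,ss = C₀·R ≈ 3.020 × 1.0854 ≈ 3.278 μg/mL.
Peak 3.3 μg/mL vs MTC 8 μg/mL: below toxic threshold.

3.3 μg/mL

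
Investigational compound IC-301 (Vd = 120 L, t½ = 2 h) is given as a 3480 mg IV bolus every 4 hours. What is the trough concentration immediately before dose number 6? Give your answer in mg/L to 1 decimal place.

9.7 mg/L

f = (1/2)^(τ/t½) = (1/2)^(4/2) ≈ 0.2500.
C₀ = D/Vd = 3480/120 ≈ 29.000 mg/L.
Before the 6th dose, 5 doses have been given. Superposition: Cmin = C₀·(f + f² + … + f^5).
≈ 29.000 × (0.2500 + 0.0625 + 0.0156 + 0.0039 + 0.0010) ≈ 29.000 × 0.3330 ≈ 9.657 mg/L.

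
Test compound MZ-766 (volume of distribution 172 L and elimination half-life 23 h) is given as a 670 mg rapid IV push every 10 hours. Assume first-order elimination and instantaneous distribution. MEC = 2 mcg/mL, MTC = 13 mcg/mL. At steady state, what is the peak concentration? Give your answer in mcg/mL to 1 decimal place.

Over one 10-h interval, 10/23 ≈ 0.43478 half-lives elapse, leaving f ≈ 0.7398 of each dose.
Accumulation ratio R = 1/(1 − f) ≈ 1/0.2602 ≈ 3.8432.
Each bolus raises the concentration by D/Vd = 670/172 ≈ 3.895 mcg/mL.
Cmax,ss = C₀/(1 − f) ≈ 3.895/0.2602 ≈ 14.969 mcg/mL.
Peak 15.0 mcg/mL vs MTC 13 mcg/mL: exceeds toxic threshold.

15.0 mcg/mL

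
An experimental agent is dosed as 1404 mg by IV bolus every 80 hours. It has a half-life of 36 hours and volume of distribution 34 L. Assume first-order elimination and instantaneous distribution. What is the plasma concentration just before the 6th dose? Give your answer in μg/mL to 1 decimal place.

11.3 μg/mL

f = (1/2)^(τ/t½) = (1/2)^(80/36) ≈ 0.2143.
C₀ = D/Vd = 1404/34 ≈ 41.294 μg/mL.
Before the 6th dose, 5 doses have been given. Superposition: Cmin = C₀·(f + f² + … + f^5).
≈ 41.294 × (0.2143 + 0.0459 + 0.0098 + 0.0021 + 0.0005) ≈ 41.294 × 0.2726 ≈ 11.257 μg/mL.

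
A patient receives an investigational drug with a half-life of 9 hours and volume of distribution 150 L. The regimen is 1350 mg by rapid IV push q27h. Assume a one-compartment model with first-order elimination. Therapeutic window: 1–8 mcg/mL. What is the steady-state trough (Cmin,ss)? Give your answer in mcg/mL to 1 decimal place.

1.3 mcg/mL

The dosing interval is 3 half-lives, so f = 2^(−3) = 0.125.
Accumulation ratio R = 1/(1 − f) = 1/0.875 = 8/7.
Single-dose peak C₀ = D/Vd = 1350/150 = 9 mcg/mL.
Steady-state peak Cmax,ss = C₀·R = 9 × 8/7 ≈ 10.286 mcg/mL.
Steady-state trough Cmin,ss = Cmax,ss·f ≈ 10.286 × 0.125 ≈ 1.286 mcg/mL.
Trough 1.3 mcg/mL vs MEC 1 mcg/mL: adequate.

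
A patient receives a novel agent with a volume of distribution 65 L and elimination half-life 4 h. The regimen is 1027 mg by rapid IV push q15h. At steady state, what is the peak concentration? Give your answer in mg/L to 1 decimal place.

k = ln2/t½ = ln2/4 ≈ 0.173287 h⁻¹; fraction remaining f = e^(−kτ) = e^(−0.173287×15) ≈ 0.0743.
Accumulation ratio R = 1/(1 − f) ≈ 1/0.9257 ≈ 1.0803.
Single-dose peak C₀ = D/Vd = 1027/65 ≈ 15.800 mg/L.
Steady-state peak Cmax,ss = C₀·R ≈ 15.800 × 1.0803 ≈ 17.069 mg/L.

17.1 mg/L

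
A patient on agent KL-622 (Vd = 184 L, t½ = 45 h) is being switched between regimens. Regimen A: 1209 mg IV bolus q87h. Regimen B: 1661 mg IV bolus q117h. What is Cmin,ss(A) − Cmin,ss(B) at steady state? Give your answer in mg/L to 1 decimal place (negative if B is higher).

Regimen A: f = (1/2)^(87/45) ≈ 0.2618; Cmin,ss = (1209/184)·f/(1−f) ≈ 2.330 mg/L.
Regimen B: f = (1/2)^(117/45) ≈ 0.1649; Cmin,ss = (1661/184)·f/(1−f) ≈ 1.783 mg/L.
Difference ≈ 2.330 − 1.783 ≈ 0.547 mg/L.

0.5 mg/L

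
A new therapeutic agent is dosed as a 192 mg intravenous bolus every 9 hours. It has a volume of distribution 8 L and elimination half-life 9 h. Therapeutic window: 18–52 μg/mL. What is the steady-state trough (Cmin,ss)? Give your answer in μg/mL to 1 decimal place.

τ = 9 h = 1 half-life, so f = (1/2)^1 = 0.5.
At steady state, R = 1/(1 − 0.5) = 2/1.
Single-dose peak C₀ = D/Vd = 192/8 = 24 μg/mL.
Steady-state peak Cmax,ss = C₀·R = 24 × 2/1 ≈ 48.000 μg/mL.
Steady-state trough Cmin,ss = Cmax,ss·f ≈ 48.000 × 0.5 ≈ 24.000 μg/mL.
Trough 24.0 μg/mL vs MEC 18 μg/mL: adequate.

24.0 μg/mL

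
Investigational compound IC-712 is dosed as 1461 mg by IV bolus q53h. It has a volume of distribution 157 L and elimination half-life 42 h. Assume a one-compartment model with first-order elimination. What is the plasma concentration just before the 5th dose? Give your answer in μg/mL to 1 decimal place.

6.5 μg/mL

f = (1/2)^(τ/t½) = (1/2)^(53/42) ≈ 0.4170.
C₀ = D/Vd = 1461/157 ≈ 9.306 μg/mL.
Before the 5th dose, 4 doses have been given. Superposition: Cmin = C₀·(f + f² + … + f^4).
≈ 9.306 × (0.4170 + 0.1739 + 0.0725 + 0.0302) ≈ 9.306 × 0.6936 ≈ 6.455 μg/mL.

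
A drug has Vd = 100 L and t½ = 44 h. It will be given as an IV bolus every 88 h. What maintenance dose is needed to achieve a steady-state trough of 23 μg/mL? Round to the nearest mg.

6900 mg

τ/t½ = 88/44 ≈ 2, so f = (1/2)^(88/44) ≈ 0.250000.
Cmin,ss = (D/Vd)·f/(1−f), so D = Cmin,ss·Vd·(1−f)/f.
D = 23 × 100 × (1−f)/f ≈ 23 × 100 × 3.00000 ≈ 6900.00 mg.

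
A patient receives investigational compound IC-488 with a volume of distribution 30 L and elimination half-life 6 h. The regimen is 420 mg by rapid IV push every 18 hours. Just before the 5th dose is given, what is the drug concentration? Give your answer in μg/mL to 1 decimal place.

f = (1/2)^(τ/t½) = (1/2)^(18/6) ≈ 0.1250.
C₀ = D/Vd = 420/30 ≈ 14.000 μg/mL.
Before the 5th dose, 4 doses have been given. Superposition: Cmin = C₀·(f + f² + … + f^4).
≈ 14.000 × (0.1250 + 0.0156 + 0.0020 + 0.0002) ≈ 14.000 × 0.1428 ≈ 1.999 μg/mL.

2.0 μg/mL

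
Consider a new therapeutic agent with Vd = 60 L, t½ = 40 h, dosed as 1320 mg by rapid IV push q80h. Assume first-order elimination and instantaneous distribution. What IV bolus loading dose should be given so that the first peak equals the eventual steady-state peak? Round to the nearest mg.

1760 mg

f = (1/2)^(80/40) ≈ 0.250000; accumulation ratio R = 1/(1−f) ≈ 1.33333.
Loading dose to hit Cmax,ss on first dose: D_load = D_maint·R ≈ 1320 × 1.33333 ≈ 1760.00 mg.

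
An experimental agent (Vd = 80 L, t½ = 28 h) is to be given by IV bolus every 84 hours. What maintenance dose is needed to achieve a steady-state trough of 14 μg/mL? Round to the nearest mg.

τ/t½ = 84/28 ≈ 3, so f = (1/2)^(84/28) ≈ 0.125000.
Cmin,ss = (D/Vd)·f/(1−f), so D = Cmin,ss·Vd·(1−f)/f.
D = 14 × 80 × (1−f)/f ≈ 14 × 80 × 7.00000 ≈ 7840.00 mg.

7840 mg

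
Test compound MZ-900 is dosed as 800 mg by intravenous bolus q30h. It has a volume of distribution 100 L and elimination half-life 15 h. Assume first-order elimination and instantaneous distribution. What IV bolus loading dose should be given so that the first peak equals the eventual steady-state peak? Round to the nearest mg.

f = (1/2)^(30/15) ≈ 0.250000; accumulation ratio R = 1/(1−f) ≈ 1.33333.
Loading dose to hit Cmax,ss on first dose: D_load = D_maint·R ≈ 800 × 1.33333 ≈ 1066.66 mg.

1067 mg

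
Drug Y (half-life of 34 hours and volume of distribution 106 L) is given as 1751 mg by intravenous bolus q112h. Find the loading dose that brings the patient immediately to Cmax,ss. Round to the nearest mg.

1950 mg

f = (1/2)^(112/34) ≈ 0.101946; accumulation ratio R = 1/(1−f) ≈ 1.11352.
Loading dose to hit Cmax,ss on first dose: D_load = D_maint·R ≈ 1751 × 1.11352 ≈ 1949.77 mg.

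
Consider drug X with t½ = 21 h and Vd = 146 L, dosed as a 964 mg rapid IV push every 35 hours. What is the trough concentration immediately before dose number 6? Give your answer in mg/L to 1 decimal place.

f = (1/2)^(τ/t½) = (1/2)^(35/21) ≈ 0.3150.
C₀ = D/Vd = 964/146 ≈ 6.603 mg/L.
Before the 6th dose, 5 doses have been given. Superposition: Cmin = C₀·(f + f² + … + f^5).
≈ 6.603 × (0.3150 + 0.0992 + 0.0313 + 0.0098 + 0.0031) ≈ 6.603 × 0.4584 ≈ 3.027 mg/L.

3.0 mg/L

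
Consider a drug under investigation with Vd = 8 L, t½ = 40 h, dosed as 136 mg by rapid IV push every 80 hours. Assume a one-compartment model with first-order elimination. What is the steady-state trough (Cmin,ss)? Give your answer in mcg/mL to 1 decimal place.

τ = 80 h = 2 half-lives, so f = (1/2)^2 = 0.25.
Accumulation ratio R = 1/(1 − f) = 1/0.75 = 4/3.
Single-dose peak C₀ = D/Vd = 136/8 = 17 mcg/mL.
Steady-state peak Cmax,ss = C₀·R = 17 × 4/3 ≈ 22.667 mcg/mL.
Steady-state trough Cmin,ss = Cmax,ss·f ≈ 22.667 × 0.25 ≈ 5.667 mcg/mL.

5.7 mcg/mL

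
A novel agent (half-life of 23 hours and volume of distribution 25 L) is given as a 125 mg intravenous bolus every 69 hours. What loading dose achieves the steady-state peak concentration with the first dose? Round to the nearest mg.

143 mg

f = (1/2)^(69/23) ≈ 0.125000; accumulation ratio R = 1/(1−f) ≈ 1.14286.
Loading dose to hit Cmax,ss on first dose: D_load = D_maint·R ≈ 125 × 1.14286 ≈ 142.86 mg.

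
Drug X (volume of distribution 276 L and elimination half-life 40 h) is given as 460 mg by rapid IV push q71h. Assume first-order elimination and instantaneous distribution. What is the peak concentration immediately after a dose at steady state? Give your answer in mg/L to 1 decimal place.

k = ln2/t½ = ln2/40 ≈ 0.017329 h⁻¹; fraction remaining f = e^(−kτ) = e^(−0.017329×71) ≈ 0.2922.
Accumulation ratio R = 1/(1 − f) ≈ 1/0.7078 ≈ 1.4128.
Single-dose peak C₀ = D/Vd = 460/276 ≈ 1.667 mg/L.
Steady-state peak Cmax,ss = C₀·R ≈ 1.667 × 1.4128 ≈ 2.355 mg/L.

2.4 mg/L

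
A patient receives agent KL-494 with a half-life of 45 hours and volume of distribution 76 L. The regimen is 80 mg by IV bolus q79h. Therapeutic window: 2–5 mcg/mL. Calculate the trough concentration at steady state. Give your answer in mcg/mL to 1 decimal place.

k = ln2/t½ = ln2/45 ≈ 0.015403 h⁻¹; fraction remaining f = e^(−kτ) = e^(−0.015403×79) ≈ 0.2962.
Accumulation ratio R = 1/(1 − f) ≈ 1/0.7038 ≈ 1.4209.
Each bolus raises the concentration by D/Vd = 80/76 ≈ 1.053 mcg/mL.
Steady-state peak Cmax,ss = C₀·R ≈ 1.053 × 1.4209 ≈ 1.496 mcg/mL.
One interval later, Cmin,ss = Cmax,ss·e^(−kτ) ≈ 1.496 × 0.2962 ≈ 0.443 mcg/mL.
Trough 0.4 mcg/mL vs MEC 2 mcg/mL: subtherapeutic.

0.4 mcg/mL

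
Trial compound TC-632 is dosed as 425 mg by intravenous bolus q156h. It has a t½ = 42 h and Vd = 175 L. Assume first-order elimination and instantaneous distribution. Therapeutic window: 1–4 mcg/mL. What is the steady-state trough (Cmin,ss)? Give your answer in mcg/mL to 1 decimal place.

τ/t½ = 156/42 ≈ 3.7143, so fraction remaining f = (1/2)^(156/42) ≈ 0.0762.
Each bolus raises the concentration by D/Vd = 425/175 ≈ 2.429 mcg/mL.
Steady-state trough Cmin,ss = C₀·f/(1−f) ≈ 2.429 × 0.0762/0.9238 ≈ 0.200 mcg/mL.
Trough 0.2 mcg/mL vs MEC 1 mcg/mL: subtherapeutic.

0.2 mcg/mL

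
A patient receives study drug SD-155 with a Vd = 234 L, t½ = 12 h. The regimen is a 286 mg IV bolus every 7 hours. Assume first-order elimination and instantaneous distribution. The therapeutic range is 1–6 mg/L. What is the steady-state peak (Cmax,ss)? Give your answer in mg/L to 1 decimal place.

τ/t½ = 7/12 ≈ 0.58333, so fraction remaining f = (1/2)^(7/12) ≈ 0.6674.
Accumulation ratio R = 1/(1 − f) ≈ 1/0.3326 ≈ 3.0066.
Single-dose peak C₀ = D/Vd = 286/234 ≈ 1.222 mg/L.
Steady-state peak Cmax,ss = C₀·R ≈ 1.222 × 3.0066 ≈ 3.674 mg/L.
Peak 3.7 mg/L vs MTC 6 mg/L: below toxic threshold.

3.7 mg/L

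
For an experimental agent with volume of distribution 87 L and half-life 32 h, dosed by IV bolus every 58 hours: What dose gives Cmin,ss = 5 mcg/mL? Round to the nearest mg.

1093 mg

τ/t½ = 58/32 ≈ 1.8125, so f = (1/2)^(58/32) ≈ 0.284697.
Cmin,ss = (D/Vd)·f/(1−f), so D = Cmin,ss·Vd·(1−f)/f.
D = 5 × 87 × (1−f)/f ≈ 5 × 87 × 2.51251 ≈ 1092.94 mg.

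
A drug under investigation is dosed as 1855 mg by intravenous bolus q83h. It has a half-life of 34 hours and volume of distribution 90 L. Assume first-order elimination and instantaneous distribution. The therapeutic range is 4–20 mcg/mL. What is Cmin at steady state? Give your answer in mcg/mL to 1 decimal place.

4.7 mcg/mL

Over one 83-h interval, 83/34 ≈ 2.4412 half-lives elapse, leaving f ≈ 0.1841 of each dose.
Single-dose peak C₀ = D/Vd = 1855/90 ≈ 20.611 mcg/mL.
Steady-state trough Cmin,ss = C₀·f/(1−f) ≈ 20.611 × 0.1841/0.8159 ≈ 4.651 mcg/mL.
Trough 4.7 mcg/mL vs MEC 4 mcg/mL: adequate.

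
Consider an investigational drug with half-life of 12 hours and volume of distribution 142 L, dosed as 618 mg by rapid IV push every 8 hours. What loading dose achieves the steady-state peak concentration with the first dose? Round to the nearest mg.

1670 mg

f = (1/2)^(8/12) ≈ 0.629961; accumulation ratio R = 1/(1−f) ≈ 2.70242.
Loading dose to hit Cmax,ss on first dose: D_load = D_maint·R ≈ 618 × 2.70242 ≈ 1670.10 mg.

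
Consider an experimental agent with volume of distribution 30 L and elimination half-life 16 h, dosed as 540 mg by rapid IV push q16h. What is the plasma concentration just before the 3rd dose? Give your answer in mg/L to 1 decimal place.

f = (1/2)^(τ/t½) = (1/2)^(16/16) ≈ 0.5000.
C₀ = D/Vd = 540/30 ≈ 18.000 mg/L.
Before the 3rd dose, 2 doses have been given. Superposition: Cmin = C₀·(f + f²).
≈ 18.000 × (0.5000 + 0.2500) ≈ 18.000 × 0.7500 ≈ 13.500 mg/L.

13.5 mg/L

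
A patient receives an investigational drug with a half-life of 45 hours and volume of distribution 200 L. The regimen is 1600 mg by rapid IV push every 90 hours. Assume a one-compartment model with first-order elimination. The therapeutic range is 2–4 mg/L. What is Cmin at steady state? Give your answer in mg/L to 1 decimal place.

2.7 mg/L

τ = 90 h = 2 half-lives, so f = (1/2)^2 = 0.25.
At steady state, R = 1/(1 − 0.25) = 4/3.
Single-dose peak C₀ = D/Vd = 1600/200 = 8 mg/L.
Steady-state peak Cmax,ss = C₀·R = 8 × 4/3 ≈ 10.667 mg/L.
Steady-state trough Cmin,ss = Cmax,ss·f ≈ 10.667 × 0.25 ≈ 2.667 mg/L.
Trough 2.7 mg/L vs MEC 2 mg/L: adequate.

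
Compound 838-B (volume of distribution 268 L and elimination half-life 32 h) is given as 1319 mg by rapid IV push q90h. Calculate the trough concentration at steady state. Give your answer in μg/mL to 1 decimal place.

τ/t½ = 90/32 ≈ 2.8125, so fraction remaining f = (1/2)^(90/32) ≈ 0.1423.
At steady state, accumulation factor R = 1/(1 − e^(−kτ)) ≈ 1.1659.
Single-dose peak C₀ = D/Vd = 1319/268 ≈ 4.922 μg/mL.
Cmax,ss = C₀/(1 − f) ≈ 4.922/0.8577 ≈ 5.739 μg/mL.
One interval later, Cmin,ss = Cmax,ss·e^(−kτ) ≈ 5.739 × 0.1423 ≈ 0.817 μg/mL.

0.8 μg/mL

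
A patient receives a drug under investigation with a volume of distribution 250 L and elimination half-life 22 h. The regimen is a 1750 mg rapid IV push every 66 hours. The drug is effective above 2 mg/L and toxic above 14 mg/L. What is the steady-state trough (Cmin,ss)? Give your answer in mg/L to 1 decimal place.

1.0 mg/L

τ = 66 h = 3 half-lives, so f = (1/2)^3 = 0.125.
At steady state, R = 1/(1 − 0.125) = 8/7.
Single-dose peak C₀ = D/Vd = 1750/250 = 7 mg/L.
Steady-state peak Cmax,ss = C₀·R = 7 × 8/7 ≈ 8.000 mg/L.
Steady-state trough Cmin,ss = Cmax,ss·f ≈ 8.000 × 0.125 ≈ 1.000 mg/L.
Trough 1.0 mg/L vs MEC 2 mg/L: subtherapeutic.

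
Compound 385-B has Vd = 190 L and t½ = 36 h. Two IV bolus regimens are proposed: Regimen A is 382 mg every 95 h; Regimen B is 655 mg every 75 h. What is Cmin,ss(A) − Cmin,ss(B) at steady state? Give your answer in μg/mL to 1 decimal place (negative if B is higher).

-0.7 μg/mL

Regimen A: f = (1/2)^(95/36) ≈ 0.1606; Cmin,ss = (382/190)·f/(1−f) ≈ 0.385 μg/mL.
Regimen B: f = (1/2)^(75/36) ≈ 0.2360; Cmin,ss = (655/190)·f/(1−f) ≈ 1.065 μg/mL.
Difference ≈ 0.385 − 1.065 ≈ -0.680 μg/mL.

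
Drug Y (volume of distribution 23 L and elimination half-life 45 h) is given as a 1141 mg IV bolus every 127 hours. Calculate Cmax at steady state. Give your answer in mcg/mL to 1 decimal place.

Over one 127-h interval, 127/45 ≈ 2.8222 half-lives elapse, leaving f ≈ 0.1414 of each dose.
At steady state, accumulation factor R = 1/(1 − e^(−kτ)) ≈ 1.1647.
Each bolus raises the concentration by D/Vd = 1141/23 ≈ 49.609 mcg/mL.
Cmax,ss = C₀/(1 − f) ≈ 49.609/0.8586 ≈ 57.779 mcg/mL.

57.8 mcg/mL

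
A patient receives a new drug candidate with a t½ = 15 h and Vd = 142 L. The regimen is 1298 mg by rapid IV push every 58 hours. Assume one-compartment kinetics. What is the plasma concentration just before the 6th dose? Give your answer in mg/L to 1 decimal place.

f = (1/2)^(τ/t½) = (1/2)^(58/15) ≈ 0.0686.
C₀ = D/Vd = 1298/142 ≈ 9.141 mg/L.
Before the 6th dose, 5 doses have been given. Superposition: Cmin = C₀·(f + f² + … + f^5).
≈ 9.141 × (0.0686 + 0.0047 + 0.0003 + 0.0000 + 0.0000) ≈ 9.141 × 0.0736 ≈ 0.673 mg/L.

0.7 mg/L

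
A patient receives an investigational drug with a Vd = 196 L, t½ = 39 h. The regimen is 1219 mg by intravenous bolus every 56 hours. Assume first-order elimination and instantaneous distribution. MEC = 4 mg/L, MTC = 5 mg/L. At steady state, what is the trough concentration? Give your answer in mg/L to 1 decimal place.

Over one 56-h interval, 56/39 ≈ 1.4359 half-lives elapse, leaving f ≈ 0.3696 of each dose.
Accumulation ratio R = 1/(1 − f) ≈ 1/0.6304 ≈ 1.5863.
Single-dose peak C₀ = D/Vd = 1219/196 ≈ 6.219 mg/L.
Cmax,ss = C₀/(1 − f) ≈ 6.219/0.6304 ≈ 9.865 mg/L.
Steady-state trough Cmin,ss = Cmax,ss·f ≈ 9.865 × 0.3696 ≈ 3.646 mg/L.
Trough 3.6 mg/L vs MEC 4 mg/L: subtherapeutic.

3.6 mg/L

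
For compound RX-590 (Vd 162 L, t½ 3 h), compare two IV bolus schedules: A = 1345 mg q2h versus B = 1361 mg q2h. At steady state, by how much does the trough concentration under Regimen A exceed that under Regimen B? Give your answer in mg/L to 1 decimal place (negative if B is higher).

Regimen A: f = (1/2)^(2/3) ≈ 0.6300; Cmin,ss = (1345/162)·f/(1−f) ≈ 14.137 mg/L.
Regimen B: f = (1/2)^(2/3) ≈ 0.6300; Cmin,ss = (1361/162)·f/(1−f) ≈ 14.305 mg/L.
Difference ≈ 14.137 − 14.305 ≈ -0.168 mg/L.

-0.2 mg/L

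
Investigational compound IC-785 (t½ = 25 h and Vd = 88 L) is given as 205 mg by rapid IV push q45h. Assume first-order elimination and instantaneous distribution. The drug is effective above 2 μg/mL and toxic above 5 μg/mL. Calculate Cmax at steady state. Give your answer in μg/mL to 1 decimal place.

3.3 μg/mL

τ/t½ = 45/25 ≈ 1.8, so fraction remaining f = (1/2)^(45/25) ≈ 0.2872.
Accumulation ratio R = 1/(1 − f) ≈ 1/0.7128 ≈ 1.4029.
Each bolus raises the concentration by D/Vd = 205/88 ≈ 2.330 μg/mL.
Cmax,ss = C₀/(1 − f) ≈ 2.330/0.7128 ≈ 3.269 μg/mL.
Peak 3.3 μg/mL vs MTC 5 μg/mL: below toxic threshold.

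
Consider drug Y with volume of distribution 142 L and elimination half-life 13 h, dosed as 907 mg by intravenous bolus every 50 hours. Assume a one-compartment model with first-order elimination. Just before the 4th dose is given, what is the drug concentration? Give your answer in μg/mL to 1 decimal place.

f = (1/2)^(τ/t½) = (1/2)^(50/13) ≈ 0.0695.
C₀ = D/Vd = 907/142 ≈ 6.387 μg/mL.
Before the 4th dose, 3 doses have been given. Superposition: Cmin = C₀·(f + f² + … + f^3).
≈ 6.387 × (0.0695 + 0.0048 + 0.0003) ≈ 6.387 × 0.0746 ≈ 0.476 μg/mL.

0.5 μg/mL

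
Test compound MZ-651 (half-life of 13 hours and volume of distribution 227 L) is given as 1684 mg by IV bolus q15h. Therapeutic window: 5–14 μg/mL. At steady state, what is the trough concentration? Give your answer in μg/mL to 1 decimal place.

6.1 μg/mL

Over one 15-h interval, 15/13 ≈ 1.1538 half-lives elapse, leaving f ≈ 0.4494 of each dose.
Single-dose peak C₀ = D/Vd = 1684/227 ≈ 7.419 μg/mL.
Steady-state trough Cmin,ss = C₀·f/(1−f) ≈ 7.419 × 0.4494/0.5506 ≈ 6.055 μg/mL.
Trough 6.1 μg/mL vs MEC 5 μg/mL: adequate.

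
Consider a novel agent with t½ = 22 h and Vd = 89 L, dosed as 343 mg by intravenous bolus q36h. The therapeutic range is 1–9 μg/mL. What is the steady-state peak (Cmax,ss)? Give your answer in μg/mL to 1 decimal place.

k = ln2/t½ = ln2/22 ≈ 0.031507 h⁻¹; fraction remaining f = e^(−kτ) = e^(−0.031507×36) ≈ 0.3217.
At steady state, accumulation factor R = 1/(1 − e^(−kτ)) ≈ 1.4743.
Single-dose peak C₀ = D/Vd = 343/89 ≈ 3.854 μg/mL.
Steady-state peak Cmax,ss = C₀·R ≈ 3.854 × 1.4743 ≈ 5.682 μg/mL.
Peak 5.7 μg/mL vs MTC 9 μg/mL: below toxic threshold.

5.7 μg/mL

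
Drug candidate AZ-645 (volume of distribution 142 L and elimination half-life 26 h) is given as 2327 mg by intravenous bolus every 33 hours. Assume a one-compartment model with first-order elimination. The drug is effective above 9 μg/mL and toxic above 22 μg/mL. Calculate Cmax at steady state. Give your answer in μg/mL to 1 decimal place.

28.0 μg/mL

Over one 33-h interval, 33/26 ≈ 1.2692 half-lives elapse, leaving f ≈ 0.4149 of each dose.
Accumulation ratio R = 1/(1 − f) ≈ 1/0.5851 ≈ 1.7091.
Single-dose peak C₀ = D/Vd = 2327/142 ≈ 16.387 μg/mL.
Steady-state peak Cmax,ss = C₀·R ≈ 16.387 × 1.7091 ≈ 28.007 μg/mL.
Peak 28.0 μg/mL vs MTC 22 μg/mL: exceeds toxic threshold.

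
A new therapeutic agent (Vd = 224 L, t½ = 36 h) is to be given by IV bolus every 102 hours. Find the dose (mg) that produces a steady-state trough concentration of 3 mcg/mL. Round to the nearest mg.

4117 mg

τ/t½ = 102/36 ≈ 2.8333, so f = (1/2)^(102/36) ≈ 0.140308.
Cmin,ss = (D/Vd)·f/(1−f), so D = Cmin,ss·Vd·(1−f)/f.
D = 3 × 224 × (1−f)/f ≈ 3 × 224 × 6.12718 ≈ 4117.46 mg.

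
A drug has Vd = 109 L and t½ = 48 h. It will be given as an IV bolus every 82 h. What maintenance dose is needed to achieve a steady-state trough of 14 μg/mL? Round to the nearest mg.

τ/t½ = 82/48 ≈ 1.7083, so f = (1/2)^(82/48) ≈ 0.306013.
Cmin,ss = (D/Vd)·f/(1−f), so D = Cmin,ss·Vd·(1−f)/f.
D = 14 × 109 × (1−f)/f ≈ 14 × 109 × 2.26784 ≈ 3460.72 mg.

3461 mg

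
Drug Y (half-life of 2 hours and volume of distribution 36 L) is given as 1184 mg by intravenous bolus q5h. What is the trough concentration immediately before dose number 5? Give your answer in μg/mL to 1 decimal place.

7.1 μg/mL

f = (1/2)^(τ/t½) = (1/2)^(5/2) ≈ 0.1768.
C₀ = D/Vd = 1184/36 ≈ 32.889 μg/mL.
Before the 5th dose, 4 doses have been given. Superposition: Cmin = C₀·(f + f² + … + f^4).
≈ 32.889 × (0.1768 + 0.0313 + 0.0055 + 0.0010) ≈ 32.889 × 0.2146 ≈ 7.058 μg/mL.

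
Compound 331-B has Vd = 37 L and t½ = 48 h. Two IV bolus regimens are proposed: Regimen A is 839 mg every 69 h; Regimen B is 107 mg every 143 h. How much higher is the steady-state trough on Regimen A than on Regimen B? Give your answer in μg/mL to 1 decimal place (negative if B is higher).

12.9 μg/mL

Regimen A: f = (1/2)^(69/48) ≈ 0.3692; Cmin,ss = (839/37)·f/(1−f) ≈ 13.272 μg/mL.
Regimen B: f = (1/2)^(143/48) ≈ 0.1268; Cmin,ss = (107/37)·f/(1−f) ≈ 0.420 μg/mL.
Difference ≈ 13.272 − 0.420 ≈ 12.852 μg/mL.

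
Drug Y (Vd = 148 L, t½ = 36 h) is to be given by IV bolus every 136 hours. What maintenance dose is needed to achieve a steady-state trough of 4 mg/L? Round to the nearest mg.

τ/t½ = 136/36 ≈ 3.7778, so f = (1/2)^(136/36) ≈ 0.072908.
Cmin,ss = (D/Vd)·f/(1−f), so D = Cmin,ss·Vd·(1−f)/f.
D = 4 × 148 × (1−f)/f ≈ 4 × 148 × 12.71592 ≈ 7527.82 mg.

7528 mg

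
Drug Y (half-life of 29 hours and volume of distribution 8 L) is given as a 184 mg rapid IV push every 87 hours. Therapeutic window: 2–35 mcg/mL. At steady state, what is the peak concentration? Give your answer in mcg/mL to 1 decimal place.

26.3 mcg/mL

τ = 87 h = 3 half-lives, so f = (1/2)^3 = 0.125.
Accumulation ratio R = 1/(1 − f) = 1/0.875 = 8/7.
Single-dose peak C₀ = D/Vd = 184/8 = 23 mcg/mL.
Steady-state peak Cmax,ss = C₀·R = 23 × 8/7 ≈ 26.286 mcg/mL.
Peak 26.3 mcg/mL vs MTC 35 mcg/mL: below toxic threshold.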